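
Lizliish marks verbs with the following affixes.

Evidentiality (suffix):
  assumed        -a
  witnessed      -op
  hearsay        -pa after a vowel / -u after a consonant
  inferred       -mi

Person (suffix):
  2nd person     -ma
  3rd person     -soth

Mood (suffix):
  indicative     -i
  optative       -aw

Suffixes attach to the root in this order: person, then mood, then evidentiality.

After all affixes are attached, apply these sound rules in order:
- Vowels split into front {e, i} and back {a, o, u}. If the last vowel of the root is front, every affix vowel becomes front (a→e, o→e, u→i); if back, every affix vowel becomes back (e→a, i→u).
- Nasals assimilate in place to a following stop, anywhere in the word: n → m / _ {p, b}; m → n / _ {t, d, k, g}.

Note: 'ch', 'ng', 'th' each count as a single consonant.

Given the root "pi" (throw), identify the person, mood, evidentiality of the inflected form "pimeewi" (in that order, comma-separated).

2nd person, optative, hearsay

Segment: pi-ma-aw-u.
person: -ma → 2nd person.
mood: -aw → optative.
evidentiality: -pa/u → hearsay.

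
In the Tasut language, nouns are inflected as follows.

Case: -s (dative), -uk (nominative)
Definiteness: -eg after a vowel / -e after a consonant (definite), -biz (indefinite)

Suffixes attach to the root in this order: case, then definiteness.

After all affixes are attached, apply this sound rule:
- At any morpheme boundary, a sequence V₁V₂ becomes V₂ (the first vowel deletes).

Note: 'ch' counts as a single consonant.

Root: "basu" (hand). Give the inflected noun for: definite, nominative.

Attach case nominative -uk → basuuk.
Attach definiteness definite -e (after consonant 'k') → basuuke.
Apply vowel deletion: basuuke → basuke.

basuke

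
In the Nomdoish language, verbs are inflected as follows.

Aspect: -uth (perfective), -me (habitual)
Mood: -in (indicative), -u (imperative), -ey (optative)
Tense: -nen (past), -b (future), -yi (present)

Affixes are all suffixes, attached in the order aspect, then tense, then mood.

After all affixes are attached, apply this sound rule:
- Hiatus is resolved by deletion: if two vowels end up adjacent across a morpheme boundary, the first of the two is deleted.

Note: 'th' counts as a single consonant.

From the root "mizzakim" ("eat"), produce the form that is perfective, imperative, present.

Attach aspect perfective -uth → mizzakimuth.
Attach tense present -yi → mizzakimuthyi.
Attach mood imperative -u → mizzakimuthyiu.
Apply vowel deletion: mizzakimuthyiu → mizzakimuthyu.

mizzakimuthyu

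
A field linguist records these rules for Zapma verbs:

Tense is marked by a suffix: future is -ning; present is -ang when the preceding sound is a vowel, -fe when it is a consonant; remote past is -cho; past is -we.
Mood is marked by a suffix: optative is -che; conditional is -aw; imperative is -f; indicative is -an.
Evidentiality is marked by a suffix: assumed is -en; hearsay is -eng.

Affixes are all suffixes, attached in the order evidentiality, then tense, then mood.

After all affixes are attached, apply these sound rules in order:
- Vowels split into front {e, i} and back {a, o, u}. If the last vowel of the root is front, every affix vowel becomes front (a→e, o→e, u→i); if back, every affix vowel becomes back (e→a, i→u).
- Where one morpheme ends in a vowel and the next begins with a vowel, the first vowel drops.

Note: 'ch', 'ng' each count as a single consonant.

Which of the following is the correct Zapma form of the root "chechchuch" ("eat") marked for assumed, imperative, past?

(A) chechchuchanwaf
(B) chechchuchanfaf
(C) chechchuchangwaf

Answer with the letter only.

A

Attach evidentiality assumed -en → chechchuchen.
Attach tense past -we → chechchuchenwe.
Attach mood imperative -f → chechchuchenwef.
Apply vowel harmony: chechchuchenwef → chechchuchanwaf.
Vowel deletion: no change.
So the correct form is chechchuchanwaf, option (A).
(B) chechchuchanfaf is wrong: it uses present instead of past for tense.
(C) chechchuchangwaf is wrong: it uses hearsay instead of assumed for evidentiality.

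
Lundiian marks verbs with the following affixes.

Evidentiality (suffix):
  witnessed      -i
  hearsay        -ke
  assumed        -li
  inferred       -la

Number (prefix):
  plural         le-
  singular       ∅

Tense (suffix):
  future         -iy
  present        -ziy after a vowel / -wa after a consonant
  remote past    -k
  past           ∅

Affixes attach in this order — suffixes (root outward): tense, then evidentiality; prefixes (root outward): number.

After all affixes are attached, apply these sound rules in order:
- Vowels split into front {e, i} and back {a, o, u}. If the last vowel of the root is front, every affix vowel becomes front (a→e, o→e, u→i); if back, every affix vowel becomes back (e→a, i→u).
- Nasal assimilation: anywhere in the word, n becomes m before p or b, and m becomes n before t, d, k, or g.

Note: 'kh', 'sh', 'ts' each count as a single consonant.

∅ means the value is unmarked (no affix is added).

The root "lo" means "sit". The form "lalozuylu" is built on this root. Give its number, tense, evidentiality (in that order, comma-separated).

Segment: le-lo-ziy-li.
number: le- → plural.
tense: -ziy/wa → present.
evidentiality: -li → assumed.

plural, present, assumed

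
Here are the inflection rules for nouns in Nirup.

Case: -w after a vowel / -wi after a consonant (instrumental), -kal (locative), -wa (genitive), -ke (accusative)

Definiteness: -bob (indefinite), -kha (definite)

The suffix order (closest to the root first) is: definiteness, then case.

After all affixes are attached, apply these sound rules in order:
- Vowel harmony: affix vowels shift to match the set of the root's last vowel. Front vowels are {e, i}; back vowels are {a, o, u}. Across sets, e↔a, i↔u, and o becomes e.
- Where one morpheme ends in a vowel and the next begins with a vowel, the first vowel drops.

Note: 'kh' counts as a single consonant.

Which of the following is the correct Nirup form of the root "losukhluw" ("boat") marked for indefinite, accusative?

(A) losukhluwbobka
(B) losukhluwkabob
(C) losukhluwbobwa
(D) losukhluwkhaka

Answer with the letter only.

A

Attach definiteness indefinite -bob → losukhluwbob.
Attach case accusative -ke → losukhluwbobke.
Apply vowel harmony: losukhluwbobke → losukhluwbobka.
Vowel deletion: no change.
So the correct form is losukhluwbobka, option (A).
(D) losukhluwkhaka is wrong: it uses definite instead of indefinite for definiteness.
(B) losukhluwkabob is wrong: it has the affixes in the wrong order.
(C) losukhluwbobwa is wrong: it uses genitive instead of accusative for case.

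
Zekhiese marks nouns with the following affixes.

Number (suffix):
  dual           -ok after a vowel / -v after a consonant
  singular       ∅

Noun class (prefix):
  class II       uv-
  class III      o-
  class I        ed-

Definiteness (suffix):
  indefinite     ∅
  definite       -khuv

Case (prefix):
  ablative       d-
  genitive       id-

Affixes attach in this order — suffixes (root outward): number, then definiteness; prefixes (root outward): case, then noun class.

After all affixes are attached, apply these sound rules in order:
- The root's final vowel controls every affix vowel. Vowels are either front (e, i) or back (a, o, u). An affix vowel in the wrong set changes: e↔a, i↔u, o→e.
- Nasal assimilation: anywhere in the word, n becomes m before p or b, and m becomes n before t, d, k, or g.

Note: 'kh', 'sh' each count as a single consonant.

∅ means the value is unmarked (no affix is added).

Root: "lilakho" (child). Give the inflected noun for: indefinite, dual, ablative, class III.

Attach case ablative d- → dlilakho.
Attach number dual -ok (after vowel 'o') → dlilakhook.
Attach noun class class III o- → odlilakhook.
definiteness = indefinite: zero marking, form stays odlilakhook.
Vowel harmony: no change.
Nasal assimilation: no change.

odlilakhook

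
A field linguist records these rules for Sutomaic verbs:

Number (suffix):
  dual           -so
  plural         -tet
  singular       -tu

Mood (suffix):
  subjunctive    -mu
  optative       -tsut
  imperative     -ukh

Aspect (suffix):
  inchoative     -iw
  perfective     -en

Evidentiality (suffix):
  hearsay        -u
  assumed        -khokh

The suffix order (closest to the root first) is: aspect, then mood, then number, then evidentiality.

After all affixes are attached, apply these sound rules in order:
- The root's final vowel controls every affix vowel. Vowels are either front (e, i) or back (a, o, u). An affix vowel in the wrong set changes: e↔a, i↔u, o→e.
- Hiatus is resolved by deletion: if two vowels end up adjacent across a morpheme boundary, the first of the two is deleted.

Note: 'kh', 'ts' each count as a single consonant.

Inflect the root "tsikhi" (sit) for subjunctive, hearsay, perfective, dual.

tsikhenmisi

Attach aspect perfective -en → tsikhien.
Attach mood subjunctive -mu → tsikhienmu.
Attach number dual -so → tsikhienmuso.
Attach evidentiality hearsay -u → tsikhienmusou.
Apply vowel harmony: tsikhienmusou → tsikhienmisei.
Apply vowel deletion: tsikhienmisei → tsikhenmisi.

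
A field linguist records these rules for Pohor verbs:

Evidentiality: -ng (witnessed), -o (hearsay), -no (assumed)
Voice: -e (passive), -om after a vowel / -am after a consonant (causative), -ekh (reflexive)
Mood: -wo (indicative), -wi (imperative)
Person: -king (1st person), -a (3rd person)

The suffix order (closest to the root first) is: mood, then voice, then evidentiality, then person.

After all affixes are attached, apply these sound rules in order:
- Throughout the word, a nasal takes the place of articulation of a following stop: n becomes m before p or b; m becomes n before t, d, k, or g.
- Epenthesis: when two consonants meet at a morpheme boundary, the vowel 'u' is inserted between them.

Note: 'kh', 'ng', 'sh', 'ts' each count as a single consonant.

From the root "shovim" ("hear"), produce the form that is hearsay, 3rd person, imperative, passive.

shovimuwieoa

Attach mood imperative -wi → shovimwi.
Attach voice passive -e → shovimwie.
Attach evidentiality hearsay -o → shovimwieo.
Attach person 3rd person -a → shovimwieoa.
Nasal assimilation: no change.
Apply epenthesis: shovimwieoa → shovimuwieoa.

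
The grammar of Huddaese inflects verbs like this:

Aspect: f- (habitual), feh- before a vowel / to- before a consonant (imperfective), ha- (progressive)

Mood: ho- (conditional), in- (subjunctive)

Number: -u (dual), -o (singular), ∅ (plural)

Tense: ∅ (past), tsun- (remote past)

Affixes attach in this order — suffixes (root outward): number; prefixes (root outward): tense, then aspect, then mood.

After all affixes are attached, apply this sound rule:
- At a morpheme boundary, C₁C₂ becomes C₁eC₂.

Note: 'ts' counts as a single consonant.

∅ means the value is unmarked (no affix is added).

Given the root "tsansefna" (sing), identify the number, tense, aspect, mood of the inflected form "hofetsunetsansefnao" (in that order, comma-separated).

singular, remote past, habitual, conditional

Segment: ho-f-tsun-tsansefna-o.
number: -o → singular.
tense: tsun- → remote past.
aspect: f- → habitual.
mood: ho- → conditional.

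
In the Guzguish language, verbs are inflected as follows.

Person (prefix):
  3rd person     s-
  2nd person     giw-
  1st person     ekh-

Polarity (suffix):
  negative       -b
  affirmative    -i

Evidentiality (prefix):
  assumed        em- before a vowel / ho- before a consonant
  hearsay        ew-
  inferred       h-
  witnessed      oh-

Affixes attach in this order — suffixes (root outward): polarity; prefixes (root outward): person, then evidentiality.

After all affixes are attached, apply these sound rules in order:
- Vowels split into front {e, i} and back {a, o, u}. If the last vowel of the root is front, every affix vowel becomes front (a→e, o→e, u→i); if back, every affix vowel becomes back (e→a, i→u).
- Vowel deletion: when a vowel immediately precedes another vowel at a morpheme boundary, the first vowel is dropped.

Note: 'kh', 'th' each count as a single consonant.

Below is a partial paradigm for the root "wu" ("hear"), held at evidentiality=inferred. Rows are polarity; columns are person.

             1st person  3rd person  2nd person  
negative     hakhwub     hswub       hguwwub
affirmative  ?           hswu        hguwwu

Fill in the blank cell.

hakhwu

Attach person 1st person ekh- → ekhwu.
Attach polarity affirmative -i → ekhwui.
Attach evidentiality inferred h- → hekhwui.
Apply vowel harmony: hekhwui → hakhwuu.
Apply vowel deletion: hakhwuu → hakhwu.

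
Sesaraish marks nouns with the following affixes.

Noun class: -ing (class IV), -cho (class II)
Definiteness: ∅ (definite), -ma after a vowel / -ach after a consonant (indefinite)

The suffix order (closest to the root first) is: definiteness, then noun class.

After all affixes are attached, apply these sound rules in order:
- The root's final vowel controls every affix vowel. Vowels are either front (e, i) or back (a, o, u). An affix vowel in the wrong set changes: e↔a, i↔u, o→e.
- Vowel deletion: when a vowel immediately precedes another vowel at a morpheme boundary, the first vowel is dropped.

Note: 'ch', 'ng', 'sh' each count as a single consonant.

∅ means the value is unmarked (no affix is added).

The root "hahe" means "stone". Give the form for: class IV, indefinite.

Attach definiteness indefinite -ma (after vowel 'e') → hahema.
Attach noun class class IV -ing → hahemaing.
Apply vowel harmony: hahemaing → hahemeing.
Apply vowel deletion: hahemeing → haheming.

haheming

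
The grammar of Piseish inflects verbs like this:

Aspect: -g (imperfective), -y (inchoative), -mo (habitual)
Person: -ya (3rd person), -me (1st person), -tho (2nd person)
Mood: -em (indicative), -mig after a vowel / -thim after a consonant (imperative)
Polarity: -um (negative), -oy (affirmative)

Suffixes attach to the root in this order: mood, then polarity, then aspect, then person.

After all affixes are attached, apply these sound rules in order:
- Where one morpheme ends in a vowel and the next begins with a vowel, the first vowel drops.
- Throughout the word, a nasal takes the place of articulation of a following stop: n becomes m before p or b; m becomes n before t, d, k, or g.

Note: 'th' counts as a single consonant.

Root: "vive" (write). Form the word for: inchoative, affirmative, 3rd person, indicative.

Attach mood indicative -em → viveem.
Attach polarity affirmative -oy → viveemoy.
Attach aspect inchoative -y → viveemoyy.
Attach person 3rd person -ya → viveemoyyya.
Apply vowel deletion: viveemoyyya → vivemoyyya.
Nasal assimilation: no change.

vivemoyyya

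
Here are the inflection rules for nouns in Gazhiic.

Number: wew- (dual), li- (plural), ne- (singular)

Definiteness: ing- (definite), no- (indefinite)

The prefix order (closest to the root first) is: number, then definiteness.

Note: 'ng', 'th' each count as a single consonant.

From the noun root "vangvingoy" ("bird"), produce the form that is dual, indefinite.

Attach number dual wew- → wewvangvingoy.
Attach definiteness indefinite no- → nowewvangvingoy.

nowewvangvingoy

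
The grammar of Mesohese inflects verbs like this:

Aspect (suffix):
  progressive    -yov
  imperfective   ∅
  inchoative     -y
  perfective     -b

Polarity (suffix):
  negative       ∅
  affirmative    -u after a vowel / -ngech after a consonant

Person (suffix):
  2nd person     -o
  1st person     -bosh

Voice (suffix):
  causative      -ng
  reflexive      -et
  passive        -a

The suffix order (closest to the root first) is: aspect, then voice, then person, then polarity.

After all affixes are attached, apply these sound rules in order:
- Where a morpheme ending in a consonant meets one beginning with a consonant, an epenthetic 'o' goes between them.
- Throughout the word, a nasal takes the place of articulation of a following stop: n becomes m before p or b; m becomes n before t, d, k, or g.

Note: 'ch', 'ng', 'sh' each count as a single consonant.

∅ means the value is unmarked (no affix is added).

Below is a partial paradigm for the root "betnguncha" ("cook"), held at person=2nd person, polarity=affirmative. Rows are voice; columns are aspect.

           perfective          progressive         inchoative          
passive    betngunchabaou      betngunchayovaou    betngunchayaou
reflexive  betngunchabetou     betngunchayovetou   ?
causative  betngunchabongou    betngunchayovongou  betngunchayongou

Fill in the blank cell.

betngunchayetou

Attach aspect inchoative -y → betngunchay.
Attach voice reflexive -et → betngunchayet.
Attach person 2nd person -o → betngunchayeto.
Attach polarity affirmative -u (after vowel 'o') → betngunchayetou.
Epenthesis: no change.
Nasal assimilation: no change.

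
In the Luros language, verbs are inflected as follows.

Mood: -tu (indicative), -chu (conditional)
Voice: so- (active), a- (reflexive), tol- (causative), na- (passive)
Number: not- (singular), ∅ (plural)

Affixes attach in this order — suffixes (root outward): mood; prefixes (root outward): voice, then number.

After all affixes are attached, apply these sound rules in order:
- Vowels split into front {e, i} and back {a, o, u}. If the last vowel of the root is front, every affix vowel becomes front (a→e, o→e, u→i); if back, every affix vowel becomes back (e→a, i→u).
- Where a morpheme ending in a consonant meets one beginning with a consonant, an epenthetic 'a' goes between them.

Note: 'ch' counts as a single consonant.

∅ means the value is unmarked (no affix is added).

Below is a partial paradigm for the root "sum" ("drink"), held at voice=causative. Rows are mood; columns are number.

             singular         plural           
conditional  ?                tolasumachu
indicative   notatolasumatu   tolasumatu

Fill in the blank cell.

Attach voice causative tol- → tolsum.
Attach mood conditional -chu → tolsumchu.
Attach number singular not- → nottolsumchu.
Vowel harmony: no change.
Apply epenthesis: nottolsumchu → notatolasumachu.

notatolasumachu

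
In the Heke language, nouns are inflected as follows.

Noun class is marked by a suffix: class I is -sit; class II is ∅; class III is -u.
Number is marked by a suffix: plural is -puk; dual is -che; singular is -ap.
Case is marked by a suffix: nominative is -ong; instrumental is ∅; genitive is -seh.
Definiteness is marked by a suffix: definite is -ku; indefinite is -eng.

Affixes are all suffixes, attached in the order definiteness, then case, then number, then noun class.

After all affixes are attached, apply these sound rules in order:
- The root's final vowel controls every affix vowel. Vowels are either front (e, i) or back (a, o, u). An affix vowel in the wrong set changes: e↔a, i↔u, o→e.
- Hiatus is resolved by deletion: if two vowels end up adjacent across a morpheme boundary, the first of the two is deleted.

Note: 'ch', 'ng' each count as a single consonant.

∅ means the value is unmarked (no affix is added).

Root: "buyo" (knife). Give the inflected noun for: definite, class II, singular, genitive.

Attach definiteness definite -ku → buyoku.
Attach case genitive -seh → buyokuseh.
Attach number singular -ap → buyokusehap.
noun class = class II: zero marking, form stays buyokusehap.
Apply vowel harmony: buyokusehap → buyokusahap.
Vowel deletion: no change.

buyokusahap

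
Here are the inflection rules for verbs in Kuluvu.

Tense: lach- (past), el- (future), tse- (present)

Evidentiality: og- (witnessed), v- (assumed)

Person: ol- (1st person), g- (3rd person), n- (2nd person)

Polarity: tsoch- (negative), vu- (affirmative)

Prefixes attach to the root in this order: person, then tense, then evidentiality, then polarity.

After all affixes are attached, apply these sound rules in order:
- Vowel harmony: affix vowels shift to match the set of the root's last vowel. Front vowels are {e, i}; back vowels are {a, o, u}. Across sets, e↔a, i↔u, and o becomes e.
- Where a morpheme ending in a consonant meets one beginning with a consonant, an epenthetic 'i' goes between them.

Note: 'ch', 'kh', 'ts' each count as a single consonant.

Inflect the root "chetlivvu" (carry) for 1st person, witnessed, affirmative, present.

vuogitsaolichetlivvu

Attach person 1st person ol- → olchetlivvu.
Attach tense present tse- → tseolchetlivvu.
Attach evidentiality witnessed og- → ogtseolchetlivvu.
Attach polarity affirmative vu- → vuogtseolchetlivvu.
Apply vowel harmony: vuogtseolchetlivvu → vuogtsaolchetlivvu.
Apply epenthesis: vuogtsaolchetlivvu → vuogitsaolichetlivvu.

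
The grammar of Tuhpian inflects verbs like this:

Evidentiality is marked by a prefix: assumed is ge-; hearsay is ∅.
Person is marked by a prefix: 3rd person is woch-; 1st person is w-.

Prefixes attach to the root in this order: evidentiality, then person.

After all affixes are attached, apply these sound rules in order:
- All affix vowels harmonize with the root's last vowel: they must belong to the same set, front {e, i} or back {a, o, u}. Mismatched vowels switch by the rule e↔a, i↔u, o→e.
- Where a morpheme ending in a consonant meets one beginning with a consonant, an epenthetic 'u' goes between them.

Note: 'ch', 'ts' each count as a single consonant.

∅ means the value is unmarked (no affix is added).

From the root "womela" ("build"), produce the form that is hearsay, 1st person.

evidentiality = hearsay: zero marking, form stays womela.
Attach person 1st person w- → wwomela.
Vowel harmony: no change.
Apply epenthesis: wwomela → wuwomela.

wuwomela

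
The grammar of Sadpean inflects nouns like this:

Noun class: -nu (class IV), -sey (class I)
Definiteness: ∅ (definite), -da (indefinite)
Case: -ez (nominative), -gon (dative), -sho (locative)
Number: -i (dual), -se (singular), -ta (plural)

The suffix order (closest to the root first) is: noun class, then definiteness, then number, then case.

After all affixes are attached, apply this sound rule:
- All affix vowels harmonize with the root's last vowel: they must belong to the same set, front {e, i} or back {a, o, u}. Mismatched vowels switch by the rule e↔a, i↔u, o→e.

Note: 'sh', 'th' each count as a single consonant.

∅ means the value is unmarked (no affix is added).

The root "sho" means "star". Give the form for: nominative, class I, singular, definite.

Attach noun class class I -sey → shosey.
definiteness = definite: zero marking, form stays shosey.
Attach number singular -se → shoseyse.
Attach case nominative -ez → shoseyseez.
Apply vowel harmony: shoseyseez → shosaysaaz.

shosaysaaz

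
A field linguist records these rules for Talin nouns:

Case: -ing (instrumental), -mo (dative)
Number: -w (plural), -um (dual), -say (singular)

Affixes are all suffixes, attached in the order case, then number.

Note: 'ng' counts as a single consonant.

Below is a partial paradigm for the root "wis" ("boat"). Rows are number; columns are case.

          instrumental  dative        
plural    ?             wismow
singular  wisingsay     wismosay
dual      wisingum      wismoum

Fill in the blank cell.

wisingw

Attach case instrumental -ing → wising.
Attach number plural -w → wisingw.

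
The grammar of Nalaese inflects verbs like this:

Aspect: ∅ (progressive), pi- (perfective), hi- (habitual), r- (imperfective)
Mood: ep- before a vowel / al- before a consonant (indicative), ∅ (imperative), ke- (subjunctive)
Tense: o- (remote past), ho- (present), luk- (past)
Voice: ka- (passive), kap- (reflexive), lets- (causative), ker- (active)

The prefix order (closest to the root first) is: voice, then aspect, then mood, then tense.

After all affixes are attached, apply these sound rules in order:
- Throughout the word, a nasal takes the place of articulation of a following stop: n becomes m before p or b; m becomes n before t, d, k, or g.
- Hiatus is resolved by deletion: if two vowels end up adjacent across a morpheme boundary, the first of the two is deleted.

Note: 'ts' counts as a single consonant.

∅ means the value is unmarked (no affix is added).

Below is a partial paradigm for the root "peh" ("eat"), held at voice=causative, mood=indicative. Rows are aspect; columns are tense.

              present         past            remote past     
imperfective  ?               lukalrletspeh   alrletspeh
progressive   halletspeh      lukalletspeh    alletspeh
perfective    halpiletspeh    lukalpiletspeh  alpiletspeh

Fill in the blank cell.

halrletspeh

Attach voice causative lets- → letspeh.
Attach aspect imperfective r- → rletspeh.
Attach mood indicative al- (before consonant 'r') → alrletspeh.
Attach tense present ho- → hoalrletspeh.
Nasal assimilation: no change.
Apply vowel deletion: hoalrletspeh → halrletspeh.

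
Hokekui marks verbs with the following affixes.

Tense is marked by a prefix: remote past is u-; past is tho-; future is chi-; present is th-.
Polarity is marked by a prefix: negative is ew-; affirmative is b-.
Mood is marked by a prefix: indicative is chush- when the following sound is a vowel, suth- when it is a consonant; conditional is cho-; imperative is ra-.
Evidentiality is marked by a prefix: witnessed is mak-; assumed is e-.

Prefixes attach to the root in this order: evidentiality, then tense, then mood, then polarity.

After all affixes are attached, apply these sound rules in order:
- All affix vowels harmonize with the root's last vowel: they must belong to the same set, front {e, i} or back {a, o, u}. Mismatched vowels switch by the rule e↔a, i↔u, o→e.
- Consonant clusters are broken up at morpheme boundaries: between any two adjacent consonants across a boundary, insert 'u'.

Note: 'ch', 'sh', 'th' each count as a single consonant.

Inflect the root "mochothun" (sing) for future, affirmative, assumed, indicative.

Attach evidentiality assumed e- → emochothun.
Attach tense future chi- → chiemochothun.
Attach mood indicative suth- (before consonant 'ch') → suthchiemochothun.
Attach polarity affirmative b- → bsuthchiemochothun.
Apply vowel harmony: bsuthchiemochothun → bsuthchuamochothun.
Apply epenthesis: bsuthchuamochothun → busuthuchuamochothun.

busuthuchuamochothun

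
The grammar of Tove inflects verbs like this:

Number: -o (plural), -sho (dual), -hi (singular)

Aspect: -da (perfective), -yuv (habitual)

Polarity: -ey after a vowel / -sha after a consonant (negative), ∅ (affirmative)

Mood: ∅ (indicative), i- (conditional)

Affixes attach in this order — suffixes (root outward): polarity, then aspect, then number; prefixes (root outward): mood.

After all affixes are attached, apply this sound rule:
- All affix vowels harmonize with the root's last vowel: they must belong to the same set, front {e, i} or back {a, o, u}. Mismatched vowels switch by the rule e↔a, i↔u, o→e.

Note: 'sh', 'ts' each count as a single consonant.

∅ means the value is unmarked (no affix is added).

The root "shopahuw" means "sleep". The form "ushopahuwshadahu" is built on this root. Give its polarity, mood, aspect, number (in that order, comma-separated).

Segment: i-shopahuw-sha-da-hi.
polarity: -ey/sha → negative.
mood: i- → conditional.
aspect: -da → perfective.
number: -hi → singular.

negative, conditional, perfective, singular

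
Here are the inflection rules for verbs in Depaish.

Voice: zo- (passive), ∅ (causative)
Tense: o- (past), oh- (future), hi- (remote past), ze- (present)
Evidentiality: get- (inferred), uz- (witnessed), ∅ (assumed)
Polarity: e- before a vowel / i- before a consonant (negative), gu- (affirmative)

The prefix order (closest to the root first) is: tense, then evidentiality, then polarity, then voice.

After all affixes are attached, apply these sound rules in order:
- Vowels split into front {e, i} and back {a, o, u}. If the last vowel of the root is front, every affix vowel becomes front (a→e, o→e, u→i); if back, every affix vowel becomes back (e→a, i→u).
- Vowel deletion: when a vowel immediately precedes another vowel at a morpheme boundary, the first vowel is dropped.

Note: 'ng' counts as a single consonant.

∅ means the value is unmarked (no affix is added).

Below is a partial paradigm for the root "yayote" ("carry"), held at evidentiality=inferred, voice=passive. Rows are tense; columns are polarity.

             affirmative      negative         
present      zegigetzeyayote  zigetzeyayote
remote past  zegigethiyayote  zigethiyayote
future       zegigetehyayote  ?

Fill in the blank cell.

Attach tense future oh- → ohyayote.
Attach evidentiality inferred get- → getohyayote.
Attach polarity negative i- (before consonant 'g') → igetohyayote.
Attach voice passive zo- → zoigetohyayote.
Apply vowel harmony: zoigetohyayote → zeigetehyayote.
Apply vowel deletion: zeigetehyayote → zigetehyayote.

zigetehyayote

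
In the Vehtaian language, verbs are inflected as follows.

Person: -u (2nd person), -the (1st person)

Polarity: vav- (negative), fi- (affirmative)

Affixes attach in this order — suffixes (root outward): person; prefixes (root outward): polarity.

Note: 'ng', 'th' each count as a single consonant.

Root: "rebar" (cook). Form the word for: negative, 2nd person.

vavrebaru

Attach polarity negative vav- → vavrebar.
Attach person 2nd person -u → vavrebaru.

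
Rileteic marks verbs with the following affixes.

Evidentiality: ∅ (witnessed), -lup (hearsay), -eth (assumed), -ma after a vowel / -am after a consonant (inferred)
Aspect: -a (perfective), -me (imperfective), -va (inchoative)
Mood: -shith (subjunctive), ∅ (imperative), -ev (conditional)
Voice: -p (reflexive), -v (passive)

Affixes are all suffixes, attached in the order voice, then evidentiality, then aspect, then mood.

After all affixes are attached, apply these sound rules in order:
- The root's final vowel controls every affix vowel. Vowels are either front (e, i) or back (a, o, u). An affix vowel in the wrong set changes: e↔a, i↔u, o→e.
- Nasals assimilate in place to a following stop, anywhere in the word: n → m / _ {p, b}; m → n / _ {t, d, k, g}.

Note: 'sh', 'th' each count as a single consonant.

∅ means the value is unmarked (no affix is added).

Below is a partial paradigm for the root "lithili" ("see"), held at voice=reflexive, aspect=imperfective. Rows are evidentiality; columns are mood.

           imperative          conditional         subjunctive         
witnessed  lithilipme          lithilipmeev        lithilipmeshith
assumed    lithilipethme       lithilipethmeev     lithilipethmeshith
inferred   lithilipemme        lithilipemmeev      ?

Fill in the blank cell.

lithilipemmeshith

Attach voice reflexive -p → lithilip.
Attach evidentiality inferred -am (after consonant 'p') → lithilipam.
Attach aspect imperfective -me → lithilipamme.
Attach mood subjunctive -shith → lithilipammeshith.
Apply vowel harmony: lithilipammeshith → lithilipemmeshith.
Nasal assimilation: no change.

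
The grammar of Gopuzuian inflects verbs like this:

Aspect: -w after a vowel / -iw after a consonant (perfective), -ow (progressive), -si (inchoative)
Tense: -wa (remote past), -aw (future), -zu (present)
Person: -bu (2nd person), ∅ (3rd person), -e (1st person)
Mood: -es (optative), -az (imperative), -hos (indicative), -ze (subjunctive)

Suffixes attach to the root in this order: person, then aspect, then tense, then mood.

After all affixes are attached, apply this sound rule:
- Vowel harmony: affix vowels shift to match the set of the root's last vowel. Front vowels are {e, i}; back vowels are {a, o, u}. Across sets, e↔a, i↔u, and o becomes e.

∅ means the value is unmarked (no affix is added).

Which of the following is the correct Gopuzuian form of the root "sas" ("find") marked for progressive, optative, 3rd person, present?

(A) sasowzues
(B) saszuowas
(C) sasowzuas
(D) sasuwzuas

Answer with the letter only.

C

person = 3rd person: zero marking, form stays sas.
Attach aspect progressive -ow → sasow.
Attach tense present -zu → sasowzu.
Attach mood optative -es → sasowzues.
Apply vowel harmony: sasowzues → sasowzuas.
So the correct form is sasowzuas, option (C).
(A) sasowzues is wrong: it fails to apply the sound rule(s).
(B) saszuowas is wrong: it has the affixes in the wrong order.
(D) sasuwzuas is wrong: it uses perfective instead of progressive for aspect.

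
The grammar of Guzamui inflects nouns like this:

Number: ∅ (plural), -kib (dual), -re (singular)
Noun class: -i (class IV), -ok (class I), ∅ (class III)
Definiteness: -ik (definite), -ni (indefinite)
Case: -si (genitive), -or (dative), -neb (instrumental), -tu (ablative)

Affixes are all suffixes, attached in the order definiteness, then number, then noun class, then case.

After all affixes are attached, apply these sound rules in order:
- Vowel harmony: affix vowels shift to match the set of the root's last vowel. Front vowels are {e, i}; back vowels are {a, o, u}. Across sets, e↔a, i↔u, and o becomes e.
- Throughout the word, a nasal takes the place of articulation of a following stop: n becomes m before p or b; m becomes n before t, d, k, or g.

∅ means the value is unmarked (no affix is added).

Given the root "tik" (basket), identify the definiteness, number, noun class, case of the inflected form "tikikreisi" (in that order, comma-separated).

definite, singular, class IV, genitive

Segment: tik-ik-re-i-si.
definiteness: -ik → definite.
number: -re → singular.
noun class: -i → class IV.
case: -si → genitive.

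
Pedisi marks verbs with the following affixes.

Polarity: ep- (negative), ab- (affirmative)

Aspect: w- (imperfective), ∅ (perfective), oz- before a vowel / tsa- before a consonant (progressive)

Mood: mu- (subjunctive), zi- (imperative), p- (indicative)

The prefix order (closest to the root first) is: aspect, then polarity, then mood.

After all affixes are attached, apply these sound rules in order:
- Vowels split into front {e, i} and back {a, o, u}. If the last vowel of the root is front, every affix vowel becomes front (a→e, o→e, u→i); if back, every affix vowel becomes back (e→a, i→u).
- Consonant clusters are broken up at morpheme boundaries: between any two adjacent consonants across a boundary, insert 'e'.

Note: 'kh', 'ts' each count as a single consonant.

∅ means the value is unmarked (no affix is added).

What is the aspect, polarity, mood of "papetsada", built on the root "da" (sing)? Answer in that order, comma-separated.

progressive, negative, indicative

Segment: p-ep-tsa-da.
aspect: oz/tsa- → progressive.
polarity: ep- → negative.
mood: p- → indicative.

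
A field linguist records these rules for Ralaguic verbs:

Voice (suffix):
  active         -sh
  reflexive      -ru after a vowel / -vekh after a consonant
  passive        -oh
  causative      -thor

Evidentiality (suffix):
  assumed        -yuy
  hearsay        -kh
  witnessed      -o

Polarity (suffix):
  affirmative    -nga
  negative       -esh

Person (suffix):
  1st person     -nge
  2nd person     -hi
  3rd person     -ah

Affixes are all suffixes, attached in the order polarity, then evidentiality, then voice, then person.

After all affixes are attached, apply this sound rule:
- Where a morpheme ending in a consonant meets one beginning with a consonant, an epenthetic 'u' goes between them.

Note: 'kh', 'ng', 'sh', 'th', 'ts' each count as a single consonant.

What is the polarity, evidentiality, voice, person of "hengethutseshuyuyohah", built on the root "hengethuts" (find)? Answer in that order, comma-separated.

Segment: hengethuts-esh-yuy-oh-ah.
polarity: -esh → negative.
evidentiality: -yuy → assumed.
voice: -oh → passive.
person: -ah → 3rd person.

negative, assumed, passive, 3rd person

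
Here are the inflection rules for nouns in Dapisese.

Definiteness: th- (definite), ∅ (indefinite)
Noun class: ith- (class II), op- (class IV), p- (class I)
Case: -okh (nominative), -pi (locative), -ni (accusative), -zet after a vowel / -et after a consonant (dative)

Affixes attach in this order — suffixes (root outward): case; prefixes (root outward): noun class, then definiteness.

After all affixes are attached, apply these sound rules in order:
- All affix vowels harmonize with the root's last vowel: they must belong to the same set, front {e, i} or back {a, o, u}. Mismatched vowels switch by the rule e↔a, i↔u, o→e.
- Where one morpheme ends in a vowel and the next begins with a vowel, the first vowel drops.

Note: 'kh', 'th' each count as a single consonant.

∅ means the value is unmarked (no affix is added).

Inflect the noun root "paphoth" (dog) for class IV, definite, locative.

Attach case locative -pi → paphothpi.
Attach noun class class IV op- → oppaphothpi.
Attach definiteness definite th- → thoppaphothpi.
Apply vowel harmony: thoppaphothpi → thoppaphothpu.
Vowel deletion: no change.

thoppaphothpu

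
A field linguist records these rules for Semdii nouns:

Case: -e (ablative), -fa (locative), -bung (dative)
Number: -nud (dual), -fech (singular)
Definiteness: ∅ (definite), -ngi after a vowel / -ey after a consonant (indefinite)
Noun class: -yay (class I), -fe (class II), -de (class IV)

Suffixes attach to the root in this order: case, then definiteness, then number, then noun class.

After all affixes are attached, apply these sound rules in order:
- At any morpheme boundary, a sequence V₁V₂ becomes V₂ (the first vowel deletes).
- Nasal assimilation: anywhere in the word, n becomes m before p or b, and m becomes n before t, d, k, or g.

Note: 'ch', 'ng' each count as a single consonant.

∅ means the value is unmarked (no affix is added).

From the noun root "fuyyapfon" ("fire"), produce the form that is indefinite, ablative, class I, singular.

fuyyapfonengifechyay

Attach case ablative -e → fuyyapfone.
Attach definiteness indefinite -ngi (after vowel 'e') → fuyyapfonengi.
Attach number singular -fech → fuyyapfonengifech.
Attach noun class class I -yay → fuyyapfonengifechyay.
Vowel deletion: no change.
Nasal assimilation: no change.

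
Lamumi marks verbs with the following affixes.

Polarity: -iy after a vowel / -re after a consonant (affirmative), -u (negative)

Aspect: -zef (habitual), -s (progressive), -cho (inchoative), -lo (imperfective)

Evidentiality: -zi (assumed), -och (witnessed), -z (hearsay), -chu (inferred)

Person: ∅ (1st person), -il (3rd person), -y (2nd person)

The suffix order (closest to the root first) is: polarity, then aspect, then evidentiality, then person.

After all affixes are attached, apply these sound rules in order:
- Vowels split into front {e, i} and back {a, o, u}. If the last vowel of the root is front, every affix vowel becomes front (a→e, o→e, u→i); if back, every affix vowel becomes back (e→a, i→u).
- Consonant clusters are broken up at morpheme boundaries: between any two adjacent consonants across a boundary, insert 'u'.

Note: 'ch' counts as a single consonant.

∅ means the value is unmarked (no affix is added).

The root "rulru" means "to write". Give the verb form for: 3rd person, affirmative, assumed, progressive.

Attach polarity affirmative -iy (after vowel 'u') → rulruiy.
Attach aspect progressive -s → rulruiys.
Attach evidentiality assumed -zi → rulruiyszi.
Attach person 3rd person -il → rulruiysziil.
Apply vowel harmony: rulruiysziil → rulruuyszuul.
Apply epenthesis: rulruuyszuul → rulruuyusuzuul.

rulruuyusuzuul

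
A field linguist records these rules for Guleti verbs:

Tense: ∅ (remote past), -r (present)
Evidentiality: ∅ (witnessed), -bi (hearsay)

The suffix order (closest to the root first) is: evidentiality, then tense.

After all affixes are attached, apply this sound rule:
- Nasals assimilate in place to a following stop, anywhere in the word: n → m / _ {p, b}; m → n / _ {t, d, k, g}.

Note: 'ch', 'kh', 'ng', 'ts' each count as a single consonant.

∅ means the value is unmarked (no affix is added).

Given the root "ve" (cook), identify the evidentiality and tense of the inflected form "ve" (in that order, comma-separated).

witnessed, remote past

Segment: ve.
evidentiality: ∅ → witnessed.
tense: ∅ → remote past.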